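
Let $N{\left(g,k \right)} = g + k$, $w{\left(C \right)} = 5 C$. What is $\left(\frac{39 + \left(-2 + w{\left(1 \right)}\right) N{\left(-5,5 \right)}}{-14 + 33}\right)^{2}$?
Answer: $\frac{1521}{361} \approx 4.2133$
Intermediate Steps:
$\left(\frac{39 + \left(-2 + w{\left(1 \right)}\right) N{\left(-5,5 \right)}}{-14 + 33}\right)^{2} = \left(\frac{39 + \left(-2 + 5 \cdot 1\right) \left(-5 + 5\right)}{-14 + 33}\right)^{2} = \left(\frac{39 + \left(-2 + 5\right) 0}{19}\right)^{2} = \left(\left(39 + 3 \cdot 0\right) \frac{1}{19}\right)^{2} = \left(\left(39 + 0\right) \frac{1}{19}\right)^{2} = \left(39 \cdot \frac{1}{19}\right)^{2} = \left(\frac{39}{19}\right)^{2} = \frac{1521}{361}$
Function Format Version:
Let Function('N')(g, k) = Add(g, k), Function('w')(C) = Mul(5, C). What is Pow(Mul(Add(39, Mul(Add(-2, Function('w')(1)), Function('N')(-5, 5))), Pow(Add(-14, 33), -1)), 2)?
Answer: Rational(1521, 361) ≈ 4.2133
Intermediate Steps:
Pow(Mul(Add(39, Mul(Add(-2, Function('w')(1)), Function('N')(-5, 5))), Pow(Add(-14, 33), -1)), 2) = Pow(Mul(Add(39, Mul(Add(-2, Mul(5, 1)), Add(-5, 5))), Pow(Add(-14, 33), -1)), 2) = Pow(Mul(Add(39, Mul(Add(-2, 5), 0)), Pow(19, -1)), 2) = Pow(Mul(Add(39, Mul(3, 0)), Rational(1, 19)), 2) = Pow(Mul(Add(39, 0), Rational(1, 19)), 2) = Pow(Mul(39, Rational(1, 19)), 2) = Pow(Rational(39, 19), 2) = Rational(1521, 361)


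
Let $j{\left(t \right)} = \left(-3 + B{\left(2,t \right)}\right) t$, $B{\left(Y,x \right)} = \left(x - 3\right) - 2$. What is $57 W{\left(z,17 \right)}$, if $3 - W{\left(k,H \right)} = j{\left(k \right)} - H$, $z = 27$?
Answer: $-28101$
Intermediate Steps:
$B{\left(Y,x \right)} = -5 + x$ ($B{\left(Y,x \right)} = \left(-3 + x\right) - 2 = -5 + x$)
$j{\left(t \right)} = t \left(-8 + t\right)$ ($j{\left(t \right)} = \left(-3 + \left(-5 + t\right)\right) t = \left(-8 + t\right) t = t \left(-8 + t\right)$)
$W{\left(k,H \right)} = 3 + H - k \left(-8 + k\right)$ ($W{\left(k,H \right)} = 3 - \left(k \left(-8 + k\right) - H\right) = 3 - \left(- H + k \left(-8 + k\right)\right) = 3 + \left(H - k \left(-8 + k\right)\right) = 3 + H - k \left(-8 + k\right)$)
$57 W{\left(z,17 \right)} = 57 \left(3 + 17 - 27 \left(-8 + 27\right)\right) = 57 \left(3 + 17 - 27 \cdot 19\right) = 57 \left(3 + 17 - 513\right) = 57 \left(-493\right) = -28101$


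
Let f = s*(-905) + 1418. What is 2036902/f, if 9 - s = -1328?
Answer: -2036902/1208567 ≈ -1.6854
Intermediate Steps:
s = 1337 (s = 9 - 1*(-1328) = 9 + 1328 = 1337)
f = -1208567 (f = 1337*(-905) + 1418 = -1209985 + 1418 = -1208567)
2036902/f = 2036902/(-1208567) = 2036902*(-1/1208567) = -2036902/1208567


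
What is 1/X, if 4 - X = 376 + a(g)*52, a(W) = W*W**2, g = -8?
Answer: 1/26252 ≈ 3.8092e-5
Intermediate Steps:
a(W) = W**3
X = 26252 (X = 4 - (376 + (-8)**3*52) = 4 - (376 - 512*52) = 4 - (376 - 26624) = 4 - 1*(-26248) = 4 + 26248 = 26252)
1/X = 1/26252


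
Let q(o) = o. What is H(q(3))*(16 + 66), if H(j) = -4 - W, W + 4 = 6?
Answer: -492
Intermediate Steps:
W = 2 (W = -4 + 6 = 2)
H(j) = -6 (H(j) = -4 - 1*2 = -4 - 2 = -6)
H(q(3))*(16 + 66) = -6*(16 + 66) = -6*82 = -492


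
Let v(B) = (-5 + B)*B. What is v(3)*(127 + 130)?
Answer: -1542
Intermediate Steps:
v(B) = B*(-5 + B)
v(3)*(127 + 130) = (3*(-5 + 3))*(127 + 130) = (3*(-2))*257 = -6*257 = -1542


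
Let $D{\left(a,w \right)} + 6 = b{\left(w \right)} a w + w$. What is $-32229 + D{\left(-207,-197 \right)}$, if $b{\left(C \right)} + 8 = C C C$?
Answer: $-311771024231$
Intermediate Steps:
$b{\left(C \right)} = -8 + C^{3}$ ($b{\left(C \right)} = -8 + C C C = -8 + C^{2} C = -8 + C^{3}$)
$D{\left(a,w \right)} = -6 + w + a w \left(-8 + w^{3}\right)$ ($D{\left(a,w \right)} = -6 + \left(\left(-8 + w^{3}\right) a w + w\right) = -6 + \left(a \left(-8 + w^{3}\right) w + w\right) = -6 + \left(a w \left(-8 + w^{3}\right) + w\right) = -6 + \left(w + a w \left(-8 + w^{3}\right)\right) = -6 + w + a w \left(-8 + w^{3}\right)$)
$-32229 + D{\left(-207,-197 \right)} = -32229 - \left(203 - 40779 \left(-8 + \left(-197\right)^{3}\right)\right) = -32229 - \left(203 - 40779 \left(-8 - 7645373\right)\right) = -32229 - \left(203 + 311770991799\right) = -32229 - 311770992002 = -311771024231$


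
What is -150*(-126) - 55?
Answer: 18845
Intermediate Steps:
-150*(-126) - 55 = 18900 - 55 = 18845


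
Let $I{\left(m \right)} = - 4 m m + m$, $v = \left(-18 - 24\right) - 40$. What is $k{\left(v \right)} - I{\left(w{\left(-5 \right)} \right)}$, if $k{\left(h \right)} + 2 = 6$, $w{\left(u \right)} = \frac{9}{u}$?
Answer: $\frac{469}{25} \approx 18.76$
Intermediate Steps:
$v = -82$ ($v = -42 - 40 = -82$)
$k{\left(h \right)} = 4$ ($k{\left(h \right)} = -2 + 6 = 4$)
$I{\left(m \right)} = m - 4 m^{2}$ ($I{\left(m \right)} = - 4 m^{2} + m = m - 4 m^{2}$)
$k{\left(v \right)} - I{\left(w{\left(-5 \right)} \right)} = 4 - \frac{9}{-5} \left(1 - 4 \frac{9}{-5}\right) = 4 - 9 \left(- \frac{1}{5}\right) \left(1 - 4 \cdot 9 \left(- \frac{1}{5}\right)\right) = 4 - - \frac{9 \left(1 - - \frac{36}{5}\right)}{5} = 4 - - \frac{9 \left(1 + \frac{36}{5}\right)}{5} = 4 - \left(- \frac{9}{5}\right) \frac{41}{5} = 4 - - \frac{369}{25} = 4 + \frac{369}{25} = \frac{469}{25}$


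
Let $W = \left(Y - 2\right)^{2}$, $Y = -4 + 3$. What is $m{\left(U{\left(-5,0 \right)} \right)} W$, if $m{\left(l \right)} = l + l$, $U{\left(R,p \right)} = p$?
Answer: $0$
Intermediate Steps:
$Y = -1$
$m{\left(l \right)} = 2 l$
$W = 9$ ($W = \left(-1 - 2\right)^{2} = \left(-3\right)^{2} = 9$)
$m{\left(U{\left(-5,0 \right)} \right)} W = 2 \cdot 0 \cdot 9 = 0 \cdot 9 = 0$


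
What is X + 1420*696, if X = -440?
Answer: 987880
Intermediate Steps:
X + 1420*696 = -440 + 1420*696 = -440 + 988320 = 987880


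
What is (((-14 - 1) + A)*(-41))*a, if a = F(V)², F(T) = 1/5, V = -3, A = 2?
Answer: 533/25 ≈ 21.320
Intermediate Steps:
F(T) = ⅕
a = 1/25 (a = (⅕)² = 1/25 ≈ 0.040000)
(((-14 - 1) + A)*(-41))*a = (((-14 - 1) + 2)*(-41))*(1/25) = ((-15 + 2)*(-41))*(1/25) = -13*(-41)*(1/25) = 533*(1/25) = 533/25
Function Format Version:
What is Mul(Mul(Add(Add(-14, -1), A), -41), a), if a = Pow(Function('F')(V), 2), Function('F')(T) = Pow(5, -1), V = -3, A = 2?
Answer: Rational(533, 25) ≈ 21.320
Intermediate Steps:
Function('F')(T) = Rational(1, 5)
a = Rational(1, 25) (a = Pow(Rational(1, 5), 2) = Rational(1, 25) ≈ 0.040000)
Mul(Mul(Add(Add(-14, -1), A), -41), a) = Mul(Mul(Add(Add(-14, -1), 2), -41), Rational(1, 25)) = Mul(Mul(Add(-15, 2), -41), Rational(1, 25)) = Mul(Mul(-13, -41), Rational(1, 25)) = Mul(533, Rational(1, 25)) = Rational(533, 25)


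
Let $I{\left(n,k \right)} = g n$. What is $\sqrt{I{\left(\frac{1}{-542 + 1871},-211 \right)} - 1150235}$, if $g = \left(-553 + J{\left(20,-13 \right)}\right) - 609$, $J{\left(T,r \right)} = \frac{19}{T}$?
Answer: $\frac{i \sqrt{203159375967045}}{13290} \approx 1072.5 i$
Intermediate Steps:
$g = - \frac{23221}{20}$ ($g = \left(-553 + \frac{19}{20}\right) - 609 = - \frac{11041}{20} - 609 = - \frac{23221}{20} \approx -1161.1$)
$I{\left(n,k \right)} = - \frac{23221 n}{20}$
$\sqrt{I{\left(\frac{1}{-542 + 1871},-211 \right)} - 1150235} = \sqrt{- \frac{23221}{20 \left(-542 + 1871\right)} - 1150235} = \sqrt{- \frac{23221}{20 \cdot 1329} - 1150235} = \sqrt{\left(- \frac{23221}{20}\right) \frac{1}{1329} - 1150235} = \sqrt{- \frac{23221}{26580} - 1150235} = \sqrt{- \frac{30573269521}{26580}} = \frac{i \sqrt{203159375967045}}{13290}$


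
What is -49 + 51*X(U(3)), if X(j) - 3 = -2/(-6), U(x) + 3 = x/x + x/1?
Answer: 121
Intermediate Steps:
U(x) = -2 + x (U(x) = -3 + (x/x + x/1) = -3 + (1 + x*1) = -3 + (1 + x) = -2 + x)
X(j) = 10/3 (X(j) = 3 - 2/(-6) = 3 - 2*(-⅙) = 3 + ⅓ = 10/3)
-49 + 51*X(U(3)) = -49 + 51*(10/3) = -49 + 170 = 121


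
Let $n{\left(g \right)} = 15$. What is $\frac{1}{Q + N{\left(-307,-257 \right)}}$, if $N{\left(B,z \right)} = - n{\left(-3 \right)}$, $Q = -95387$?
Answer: $- \frac{1}{95402} \approx -1.0482 \cdot 10^{-5}$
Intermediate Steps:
$N{\left(B,z \right)} = -15$ ($N{\left(B,z \right)} = \left(-1\right) 15 = -15$)
$\frac{1}{Q + N{\left(-307,-257 \right)}} = \frac{1}{-95387 - 15} = \frac{1}{-95402} = - \frac{1}{95402}$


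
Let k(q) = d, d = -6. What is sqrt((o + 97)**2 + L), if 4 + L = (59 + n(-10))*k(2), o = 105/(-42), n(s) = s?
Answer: sqrt(34529)/2 ≈ 92.910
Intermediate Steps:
k(q) = -6
o = -5/2 (o = 105*(-1/42) = -5/2 ≈ -2.5000)
L = -298 (L = -4 + (59 - 10)*(-6) = -4 + 49*(-6) = -4 - 294 = -298)
sqrt((o + 97)**2 + L) = sqrt((-5/2 + 97)**2 - 298) = sqrt((189/2)**2 - 298) = sqrt(35721/4 - 298) = sqrt(34529/4) = sqrt(34529)/2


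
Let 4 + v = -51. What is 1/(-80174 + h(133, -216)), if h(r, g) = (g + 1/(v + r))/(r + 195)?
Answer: -25584/2051188463 ≈ -1.2473e-5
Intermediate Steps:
v = -55 (v = -4 - 51 = -55)
h(r, g) = (g + 1/(-55 + r))/(195 + r) (h(r, g) = (g + 1/(-55 + r))/(r + 195) = (g + 1/(-55 + r))/(195 + r))
1/(-80174 + h(133, -216)) = 1/(-80174 + (1 - 55*(-216) - 216*133)/(-10725 + 133**2 + 140*133)) = 1/(-80174 + (1 + 11880 - 28728)/(-10725 + 17689 + 18620)) = 1/(-80174 - 16847/25584) = 1/(-2051188463/25584) = -25584/2051188463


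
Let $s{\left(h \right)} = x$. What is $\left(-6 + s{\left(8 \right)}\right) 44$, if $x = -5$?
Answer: $-484$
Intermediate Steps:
$s{\left(h \right)} = -5$
$\left(-6 + s{\left(8 \right)}\right) 44 = \left(-6 - 5\right) 44 = \left(-11\right) 44 = -484$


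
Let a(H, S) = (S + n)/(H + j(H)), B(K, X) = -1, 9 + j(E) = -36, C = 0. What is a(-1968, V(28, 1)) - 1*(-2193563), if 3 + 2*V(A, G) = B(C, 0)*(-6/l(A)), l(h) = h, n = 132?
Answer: 41212660425/18788 ≈ 2.1936e+6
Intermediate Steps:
j(E) = -45 (j(E) = -9 - 36 = -45)
V(A, G) = -3/2 + 3/A (V(A, G) = -3/2 + (-(-6)/A)/2 = -3/2 + (6/A)/2 = -3/2 + 3/A)
a(H, S) = (132 + S)/(-45 + H) (a(H, S) = (S + 132)/(H - 45) = (132 + S)/(-45 + H))
a(-1968, V(28, 1)) - 1*(-2193563) = (132 + (-3/2 + 3/28))/(-45 - 1968) - 1*(-2193563) = (132 + (-3/2 + 3*(1/28)))/(-2013) + 2193563 = -(132 + (-3/2 + 3/28))/2013 + 2193563 = -(132 - 39/28)/2013 + 2193563 = -1/2013*3657/28 + 2193563 = -1219/18788 + 2193563 = 41212660425/18788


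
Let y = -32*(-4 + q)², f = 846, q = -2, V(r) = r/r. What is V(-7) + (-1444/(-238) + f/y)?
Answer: 48231/7616 ≈ 6.3329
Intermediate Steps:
V(r) = 1
y = -1152 (y = -32*(-4 - 2)² = -32*(-6)² = -32*36 = -1152)
V(-7) + (-1444/(-238) + f/y) = 1 + (-1444/(-238) + 846/(-1152)) = 1 + (-1444*(-1/238) + 846*(-1/1152)) = 1 + (722/119 - 47/64) = 1 + 40615/7616 = 48231/7616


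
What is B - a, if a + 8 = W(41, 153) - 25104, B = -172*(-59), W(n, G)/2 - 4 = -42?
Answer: 35336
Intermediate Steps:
W(n, G) = -76 (W(n, G) = 8 + 2*(-42) = 8 - 84 = -76)
B = 10148
a = -25188 (a = -8 + (-76 - 25104) = -8 - 25180 = -25188)
B - a = 10148 - 1*(-25188) = 10148 + 25188 = 35336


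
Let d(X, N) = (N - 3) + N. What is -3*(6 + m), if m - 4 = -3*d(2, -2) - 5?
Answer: -78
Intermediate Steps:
d(X, N) = -3 + 2*N (d(X, N) = (-3 + N) + N = -3 + 2*N)
m = 20 (m = 4 + (-3*(-3 + 2*(-2)) - 5) = 4 + (-3*(-3 - 4) - 5) = 4 + (-3*(-7) - 5) = 4 + (21 - 5) = 4 + 16 = 20)
-3*(6 + m) = -3*(6 + 20) = -3*26 = -78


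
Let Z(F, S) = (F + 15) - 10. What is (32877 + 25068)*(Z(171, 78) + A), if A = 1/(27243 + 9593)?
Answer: 375665373465/36836 ≈ 1.0198e+7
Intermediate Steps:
A = 1/36836 ≈ 2.7147e-5
Z(F, S) = 5 + F (Z(F, S) = (15 + F) - 10 = 5 + F)
(32877 + 25068)*(Z(171, 78) + A) = (32877 + 25068)*((5 + 171) + 1/36836) = 57945*(176 + 1/36836) = 57945*(6483137/36836) = 375665373465/36836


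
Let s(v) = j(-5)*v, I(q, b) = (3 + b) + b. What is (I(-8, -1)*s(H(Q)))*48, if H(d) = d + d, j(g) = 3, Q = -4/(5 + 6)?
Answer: -1152/11 ≈ -104.73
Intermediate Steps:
Q = -4/11 ≈ -0.36364
I(q, b) = 3 + 2*b
H(d) = 2*d
s(v) = 3*v
(I(-8, -1)*s(H(Q)))*48 = ((3 + 2*(-1))*(3*(2*(-4/11))))*48 = ((3 - 2)*(3*(-8/11)))*48 = (1*(-24/11))*48 = -24/11*48 = -1152/11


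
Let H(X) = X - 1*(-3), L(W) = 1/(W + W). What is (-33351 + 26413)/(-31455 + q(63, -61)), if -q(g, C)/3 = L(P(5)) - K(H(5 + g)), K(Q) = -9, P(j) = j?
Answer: 69380/314823 ≈ 0.22038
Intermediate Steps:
L(W) = 1/(2*W)
H(X) = 3 + X (H(X) = X + 3 = 3 + X)
q(g, C) = -273/10 (q(g, C) = -3*((1/2)/5 - 1*(-9)) = -3*((1/2)*(1/5) + 9) = -3*(1/10 + 9) = -3*91/10 = -273/10)
(-33351 + 26413)/(-31455 + q(63, -61)) = (-33351 + 26413)/(-31455 - 273/10) = -6938/(-314823/10) = -6938*(-10/314823) = 69380/314823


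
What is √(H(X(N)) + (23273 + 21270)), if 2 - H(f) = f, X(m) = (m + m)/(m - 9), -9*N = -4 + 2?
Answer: √278005661/79 ≈ 211.06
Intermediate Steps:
N = 2/9 (N = -(-4 + 2)/9 = -⅑*(-2) = 2/9 ≈ 0.22222)
X(m) = 2*m/(-9 + m) (X(m) = (2*m)/(-9 + m) = 2*m/(-9 + m))
H(f) = 2 - f
√(H(X(N)) + (23273 + 21270)) = √((2 - 2*2/(9*(-9 + 2/9))) + (23273 + 21270)) = √((2 - 2*2/(9*(-79/9))) + 44543) = √((2 - 2*2*(-9)/(9*79)) + 44543) = √((2 - 1*(-4/79)) + 44543) = √((2 + 4/79) + 44543) = √(162/79 + 44543) = √(3519059/79) = √278005661/79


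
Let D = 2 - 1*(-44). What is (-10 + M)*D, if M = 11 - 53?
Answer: -2392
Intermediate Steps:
D = 46 (D = 2 + 44 = 46)
M = -42
(-10 + M)*D = (-10 - 42)*46 = -52*46 = -2392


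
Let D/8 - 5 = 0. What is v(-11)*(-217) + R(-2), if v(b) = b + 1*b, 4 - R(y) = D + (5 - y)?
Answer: 4731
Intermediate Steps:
D = 40 (D = 40 + 8*0 = 40 + 0 = 40)
R(y) = -41 + y (R(y) = 4 - (40 + (5 - y)) = 4 - (45 - y) = 4 + (-45 + y) = -41 + y)
v(b) = 2*b (v(b) = b + b = 2*b)
v(-11)*(-217) + R(-2) = (2*(-11))*(-217) + (-41 - 2) = -22*(-217) - 43 = 4774 - 43 = 4731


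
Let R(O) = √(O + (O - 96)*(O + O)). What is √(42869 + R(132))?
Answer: √(42869 + 2*√2409) ≈ 207.29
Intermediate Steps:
R(O) = √(O + 2*O*(-96 + O)) (R(O) = √(O + (-96 + O)*(2*O)) = √(O + 2*O*(-96 + O)))
√(42869 + R(132)) = √(42869 + √(132*(-191 + 2*132))) = √(42869 + √(132*(-191 + 264))) = √(42869 + √(132*73)) = √(42869 + √9636) = √(42869 + 2*√2409)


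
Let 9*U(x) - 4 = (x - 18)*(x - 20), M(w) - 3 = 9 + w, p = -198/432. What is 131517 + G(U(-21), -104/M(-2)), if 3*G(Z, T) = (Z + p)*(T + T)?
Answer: 17588512/135 ≈ 1.3029e+5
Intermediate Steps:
p = -11/24 (p = -198*1/432 = -11/24 ≈ -0.45833)
M(w) = 12 + w (M(w) = 3 + (9 + w) = 12 + w)
U(x) = 4/9 + (-20 + x)*(-18 + x)/9 (U(x) = 4/9 + ((x - 18)*(x - 20))/9 = 4/9 + ((-18 + x)*(-20 + x))/9 = 4/9 + ((-20 + x)*(-18 + x))/9 = 4/9 + (-20 + x)*(-18 + x)/9)
G(Z, T) = 2*T*(-11/24 + Z)/3 (G(Z, T) = ((Z - 11/24)*(T + T))/3 = ((-11/24 + Z)*(2*T))/3 = (2*T*(-11/24 + Z))/3 = 2*T*(-11/24 + Z)/3)
131517 + G(U(-21), -104/M(-2)) = 131517 + (-104/(12 - 2))*(-11 + 24*(364/9 - 38/9*(-21) + (⅑)*(-21)²))/36 = 131517 + (-104/10)*(-11 + 24*(364/9 + 266/3 + (⅑)*441))/36 = 131517 + (-104*⅒)*(-11 + 24*(364/9 + 266/3 + 49))/36 = 131517 + (1/36)*(-52/5)*(-11 + 24*(1603/9)) = 131517 + (1/36)*(-52/5)*(-11 + 12824/3) = 131517 + (1/36)*(-52/5)*(12791/3) = 131517 - 166283/135 = 17588512/135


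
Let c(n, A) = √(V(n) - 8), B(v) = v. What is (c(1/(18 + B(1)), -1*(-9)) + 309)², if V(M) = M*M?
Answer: (5871 + I*√2887)²/361 ≈ 95473.0 + 1747.7*I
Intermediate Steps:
V(M) = M²
c(n, A) = √(-8 + n²) (c(n, A) = √(n² - 8) = √(-8 + n²))
(c(1/(18 + B(1)), -1*(-9)) + 309)² = (√(-8 + (1/(18 + 1))²) + 309)² = (√(-8 + (1/19)²) + 309)² = (√(-8 + 1/361) + 309)² = (√(-2887/361) + 309)² = (I*√2887/19 + 309)² = (309 + I*√2887/19)²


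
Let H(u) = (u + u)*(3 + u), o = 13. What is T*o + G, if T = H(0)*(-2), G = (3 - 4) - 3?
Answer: -4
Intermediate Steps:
H(u) = 2*u*(3 + u) (H(u) = (2*u)*(3 + u) = 2*u*(3 + u))
G = -4 (G = -1 - 3 = -4)
T = 0 (T = (2*0*(3 + 0))*(-2) = (2*0*3)*(-2) = 0*(-2) = 0)
T*o + G = 0*13 - 4 = 0 - 4 = -4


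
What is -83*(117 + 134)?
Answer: -20833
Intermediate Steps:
-83*(117 + 134) = -83*251 = -20833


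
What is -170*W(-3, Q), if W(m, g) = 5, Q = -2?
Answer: -850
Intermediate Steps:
-170*W(-3, Q) = -170*5 = -850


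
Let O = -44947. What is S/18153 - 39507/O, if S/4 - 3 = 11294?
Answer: 2748235607/815922891 ≈ 3.3683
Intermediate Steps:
S = 45188 (S = 12 + 4*11294 = 12 + 45176 = 45188)
S/18153 - 39507/O = 45188/18153 - 39507/(-44947) = 45188*(1/18153) - 39507*(-1/44947) = 45188/18153 + 39507/44947 = 2748235607/815922891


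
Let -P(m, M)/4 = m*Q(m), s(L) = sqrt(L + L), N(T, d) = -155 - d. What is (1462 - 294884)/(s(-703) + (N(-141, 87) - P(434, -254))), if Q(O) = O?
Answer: -110500084402/283641563265 + 146711*I*sqrt(1406)/283641563265 ≈ -0.38958 + 1.9395e-5*I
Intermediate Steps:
s(L) = sqrt(2)*sqrt(L) (s(L) = sqrt(2*L) = sqrt(2)*sqrt(L))
P(m, M) = -4*m**2 (P(m, M) = -4*m*m = -4*m**2)
(1462 - 294884)/(s(-703) + (N(-141, 87) - P(434, -254))) = (1462 - 294884)/(sqrt(2)*sqrt(-703) + ((-155 - 1*87) - (-4)*434**2)) = -293422/(sqrt(2)*(I*sqrt(703)) + ((-155 - 87) - (-4)*188356)) = -293422/(I*sqrt(1406) + (-242 - 1*(-753424))) = -293422/(I*sqrt(1406) + (-242 + 753424)) = -293422/(I*sqrt(1406) + 753182) = -293422/(753182 + I*sqrt(1406))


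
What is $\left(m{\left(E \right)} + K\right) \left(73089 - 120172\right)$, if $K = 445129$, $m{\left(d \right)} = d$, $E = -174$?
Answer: $-20949816265$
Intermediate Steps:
$\left(m{\left(E \right)} + K\right) \left(73089 - 120172\right) = \left(-174 + 445129\right) \left(73089 - 120172\right) = 444955 \left(-47083\right) = -20949816265$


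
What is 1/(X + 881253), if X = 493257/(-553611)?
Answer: 184537/162623620442 ≈ 1.1347e-6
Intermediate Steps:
X = -164419/184537 (X = 493257*(-1/553611) = -164419/184537 ≈ -0.89098)
1/(X + 881253) = 1/(-164419/184537 + 881253) = 1/(162623620442/184537) = 184537/162623620442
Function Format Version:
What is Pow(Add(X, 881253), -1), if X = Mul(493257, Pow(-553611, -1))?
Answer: Rational(184537, 162623620442) ≈ 1.1347e-6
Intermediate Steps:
X = Rational(-164419, 184537) (X = Mul(493257, Rational(-1, 553611)) = Rational(-164419, 184537) ≈ -0.89098)
Pow(Add(X, 881253), -1) = Pow(Add(Rational(-164419, 184537), 881253), -1) = Pow(Rational(162623620442, 184537), -1) = Rational(184537, 162623620442)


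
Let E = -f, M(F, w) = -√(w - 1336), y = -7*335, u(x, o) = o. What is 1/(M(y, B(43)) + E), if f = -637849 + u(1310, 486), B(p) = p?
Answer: 637363/406231595062 + I*√1293/406231595062 ≈ 1.569e-6 + 8.8517e-11*I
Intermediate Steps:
f = -637363 (f = -637849 + 486 = -637363)
y = -2345
M(F, w) = -√(-1336 + w)
E = 637363 (E = -1*(-637363) = 637363)
1/(M(y, B(43)) + E) = 1/(-√(-1336 + 43) + 637363) = 1/(-√(-1293) + 637363) = 1/(-I*√1293 + 637363) = 1/(637363 - I*√1293)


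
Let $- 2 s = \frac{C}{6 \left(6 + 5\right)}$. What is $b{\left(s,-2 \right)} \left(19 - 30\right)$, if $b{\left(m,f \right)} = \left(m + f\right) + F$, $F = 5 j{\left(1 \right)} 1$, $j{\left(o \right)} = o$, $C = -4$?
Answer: $- \frac{100}{3} \approx -33.333$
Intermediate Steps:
$F = 5$ ($F = 5 \cdot 1 \cdot 1 = 5 \cdot 1 = 5$)
$s = \frac{1}{33}$ ($s = - \frac{\left(-4\right) \frac{1}{6 \left(6 + 5\right)}}{2} = - \frac{\left(-4\right) \frac{1}{6 \cdot 11}}{2} = - \frac{\left(-4\right) \frac{1}{66}}{2} = \left(- \frac{1}{2}\right) \left(- \frac{2}{33}\right) = \frac{1}{33} \approx 0.030303$)
$b{\left(m,f \right)} = 5 + f + m$ ($b{\left(m,f \right)} = \left(m + f\right) + 5 = \left(f + m\right) + 5 = 5 + f + m$)
$b{\left(s,-2 \right)} \left(19 - 30\right) = \left(5 - 2 + \frac{1}{33}\right) \left(19 - 30\right) = \frac{100}{33} \left(-11\right) = - \frac{100}{3}$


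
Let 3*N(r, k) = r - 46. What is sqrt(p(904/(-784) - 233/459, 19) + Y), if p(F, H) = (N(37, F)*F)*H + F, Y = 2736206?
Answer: sqrt(3138647139474)/1071 ≈ 1654.2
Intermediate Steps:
N(r, k) = -46/3 + r/3 (N(r, k) = (r - 46)/3 = (-46 + r)/3 = -46/3 + r/3)
p(F, H) = F - 3*F*H (p(F, H) = ((-46/3 + (1/3)*37)*F)*H + F = ((-46/3 + 37/3)*F)*H + F = (-3*F)*H + F = -3*F*H + F = F - 3*F*H)
sqrt(p(904/(-784) - 233/459, 19) + Y) = sqrt((904/(-784) - 233/459)*(1 - 3*19) + 2736206) = sqrt((904*(-1/784) - 233*1/459)*(1 - 57) + 2736206) = sqrt((-113/98 - 233/459)*(-56) + 2736206) = sqrt(-74701/44982*(-56) + 2736206) = sqrt(298804/3213 + 2736206) = sqrt(8791728682/3213) = sqrt(3138647139474)/1071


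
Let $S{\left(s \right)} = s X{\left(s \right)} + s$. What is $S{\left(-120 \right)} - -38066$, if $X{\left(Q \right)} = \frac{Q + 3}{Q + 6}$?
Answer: $\frac{718634}{19} \approx 37823.0$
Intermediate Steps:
$X{\left(Q \right)} = \frac{3 + Q}{6 + Q}$
$S{\left(s \right)} = s + \frac{s \left(3 + s\right)}{6 + s}$ ($S{\left(s \right)} = s \frac{3 + s}{6 + s} + s = \frac{s \left(3 + s\right)}{6 + s} + s = s + \frac{s \left(3 + s\right)}{6 + s}$)
$S{\left(-120 \right)} - -38066 = - \frac{120 \left(9 + 2 \left(-120\right)\right)}{6 - 120} - -38066 = - \frac{120 \left(9 - 240\right)}{-114} + 38066 = \left(-120\right) \left(- \frac{1}{114}\right) \left(-231\right) + 38066 = - \frac{4620}{19} + 38066 = \frac{718634}{19}$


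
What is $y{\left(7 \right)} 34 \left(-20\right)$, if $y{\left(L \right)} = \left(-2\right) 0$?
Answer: $0$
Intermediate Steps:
$y{\left(L \right)} = 0$
$y{\left(7 \right)} 34 \left(-20\right) = 0 \cdot 34 \left(-20\right) = 0 \left(-20\right) = 0$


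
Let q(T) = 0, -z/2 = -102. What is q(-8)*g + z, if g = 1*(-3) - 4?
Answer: 204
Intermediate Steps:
z = 204 (z = -2*(-102) = 204)
g = -7 (g = -3 - 4 = -7)
q(-8)*g + z = 0*(-7) + 204 = 0 + 204 = 204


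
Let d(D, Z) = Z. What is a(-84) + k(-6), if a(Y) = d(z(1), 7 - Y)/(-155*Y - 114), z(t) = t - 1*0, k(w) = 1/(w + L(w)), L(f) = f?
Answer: -1969/25812 ≈ -0.076282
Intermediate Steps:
k(w) = 1/(2*w) (k(w) = 1/(w + w) = 1/(2*w))
z(t) = t (z(t) = t + 0 = t)
a(Y) = (7 - Y)/(-114 - 155*Y) (a(Y) = (7 - Y)/(-155*Y - 114) = (7 - Y)/(-114 - 155*Y))
a(-84) + k(-6) = (-7 - 84)/(114 + 155*(-84)) + (1/2)/(-6) = -91/(114 - 13020) + (1/2)*(-1/6) = -91/(-12906) - 1/12 = -1/12906*(-91) - 1/12 = 91/12906 - 1/12 = -1969/25812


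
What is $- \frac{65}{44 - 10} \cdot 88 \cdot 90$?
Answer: $- \frac{257400}{17} \approx -15141.0$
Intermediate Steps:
$- \frac{65}{44 - 10} \cdot 88 \cdot 90 = - \frac{65}{34} \cdot 88 \cdot 90 = \left(-65\right) \frac{1}{34} \cdot 88 \cdot 90 = \left(- \frac{65}{34}\right) 88 \cdot 90 = \left(- \frac{2860}{17}\right) 90 = - \frac{257400}{17}$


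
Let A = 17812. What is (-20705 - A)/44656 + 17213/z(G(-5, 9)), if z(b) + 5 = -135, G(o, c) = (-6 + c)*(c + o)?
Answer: -27644861/223280 ≈ -123.81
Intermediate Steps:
z(b) = -140 (z(b) = -5 - 135 = -140)
(-20705 - A)/44656 + 17213/z(G(-5, 9)) = (-20705 - 1*17812)/44656 + 17213/(-140) = (-20705 - 17812)*(1/44656) + 17213*(-1/140) = -38517*1/44656 - 2459/20 = -38517/44656 - 2459/20 = -27644861/223280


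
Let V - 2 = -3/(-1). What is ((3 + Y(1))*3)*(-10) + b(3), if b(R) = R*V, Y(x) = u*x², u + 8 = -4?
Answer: 285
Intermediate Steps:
u = -12 (u = -8 - 4 = -12)
Y(x) = -12*x²
V = 5 (V = 2 - 3/(-1) = 2 - 3*(-1) = 2 + 3 = 5)
b(R) = 5*R (b(R) = R*5 = 5*R)
((3 + Y(1))*3)*(-10) + b(3) = ((3 - 12*1²)*3)*(-10) + 5*3 = ((3 - 12*1)*3)*(-10) + 15 = ((3 - 12)*3)*(-10) + 15 = -9*3*(-10) + 15 = -27*(-10) + 15 = 270 + 15 = 285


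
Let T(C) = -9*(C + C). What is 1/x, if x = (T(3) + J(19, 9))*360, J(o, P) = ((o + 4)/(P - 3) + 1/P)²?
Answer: -9/124550 ≈ -7.2260e-5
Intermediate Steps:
T(C) = -18*C
J(o, P) = (1/P + (4 + o)/(-3 + P))² (J(o, P) = ((4 + o)/(-3 + P) + 1/P)² = (1/P + (4 + o)/(-3 + P))²)
x = -124550/9 (x = (-18*3 + (-3 + 5*9 + 9*19)²/(9²*(-3 + 9)²))*360 = (-54 + (1/81)*(-3 + 45 + 171)²/6²)*360 = (-54 + (1/81)*(1/36)*213²)*360 = (-54 + (1/81)*(1/36)*45369)*360 = (-54 + 5041/324)*360 = -12455/324*360 = -124550/9 ≈ -13839.)
1/x = 1/(-124550/9) = -9/124550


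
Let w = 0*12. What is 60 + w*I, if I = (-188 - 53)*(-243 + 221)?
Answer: 60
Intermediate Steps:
w = 0
I = 5302 (I = -241*(-22) = 5302)
60 + w*I = 60 + 0*5302 = 60 + 0 = 60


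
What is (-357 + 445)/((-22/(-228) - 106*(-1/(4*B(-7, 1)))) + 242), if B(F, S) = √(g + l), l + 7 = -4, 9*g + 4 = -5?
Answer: 1107492672/3049861351 + 20204448*I*√3/3049861351 ≈ 0.36313 + 0.011474*I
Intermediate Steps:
g = -1 (g = -4/9 + (⅑)*(-5) = -4/9 - 5/9 = -1)
l = -11 (l = -7 - 4 = -11)
B(F, S) = 2*I*√3 (B(F, S) = √(-1 - 11) = √(-12) = 2*I*√3)
(-357 + 445)/((-22/(-228) - 106*(-1/(4*B(-7, 1)))) + 242) = (-357 + 445)/((-22/(-228) - 106*I*√3/24) + 242) = 88/((-22*(-1/228) - 106*I*√3/24) + 242) = 88/((11/114 - 53*I*√3/12) + 242) = 88/(27599/114 - 53*I*√3/12)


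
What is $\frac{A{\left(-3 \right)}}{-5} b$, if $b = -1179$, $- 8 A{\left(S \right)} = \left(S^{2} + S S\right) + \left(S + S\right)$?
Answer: $- \frac{3537}{10} \approx -353.7$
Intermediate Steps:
$A{\left(S \right)} = - \frac{S}{4} - \frac{S^{2}}{4}$ ($A{\left(S \right)} = - \frac{\left(S^{2} + S S\right) + \left(S + S\right)}{8} = - \frac{\left(S^{2} + S^{2}\right) + 2 S}{8} = - \frac{2 S^{2} + 2 S}{8} = - \frac{2 S + 2 S^{2}}{8} = - \frac{S}{4} - \frac{S^{2}}{4}$)
$\frac{A{\left(-3 \right)}}{-5} b = \frac{\left(- \frac{1}{4}\right) \left(-3\right) \left(1 - 3\right)}{-5} \left(-1179\right) = \left(- \frac{1}{4}\right) \left(-3\right) \left(-2\right) \left(- \frac{1}{5}\right) \left(-1179\right) = \left(- \frac{3}{2}\right) \left(- \frac{1}{5}\right) \left(-1179\right) = \frac{3}{10} \left(-1179\right) = - \frac{3537}{10}$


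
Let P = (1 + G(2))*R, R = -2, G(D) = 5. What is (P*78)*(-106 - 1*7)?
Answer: 105768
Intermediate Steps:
P = -12 (P = (1 + 5)*(-2) = 6*(-2) = -12)
(P*78)*(-106 - 1*7) = (-12*78)*(-106 - 1*7) = -936*(-106 - 7) = -936*(-113) = 105768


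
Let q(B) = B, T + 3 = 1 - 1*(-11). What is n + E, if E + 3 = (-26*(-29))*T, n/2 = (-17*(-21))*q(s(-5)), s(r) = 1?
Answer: 7497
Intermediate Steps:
T = 9 (T = -3 + (1 - 1*(-11)) = -3 + (1 + 11) = -3 + 12 = 9)
n = 714 (n = 2*(-17*(-21)*1) = 2*(357*1) = 2*357 = 714)
E = 6783 (E = -3 - 26*(-29)*9 = -3 + 754*9 = -3 + 6786 = 6783)
n + E = 714 + 6783 = 7497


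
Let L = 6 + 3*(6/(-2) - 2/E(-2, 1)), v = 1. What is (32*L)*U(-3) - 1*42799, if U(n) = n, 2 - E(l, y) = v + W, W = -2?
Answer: -42319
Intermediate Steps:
E(l, y) = 3 (E(l, y) = 2 - (1 - 2) = 2 - 1*(-1) = 2 + 1 = 3)
L = -5 (L = 6 + 3*(6/(-2) - 2/3) = 6 + 3*(6*(-1/2) - 2*1/3) = 6 + 3*(-3 - 2/3) = 6 + 3*(-11/3) = 6 - 11 = -5)
(32*L)*U(-3) - 1*42799 = (32*(-5))*(-3) - 1*42799 = -160*(-3) - 42799 = 480 - 42799 = -42319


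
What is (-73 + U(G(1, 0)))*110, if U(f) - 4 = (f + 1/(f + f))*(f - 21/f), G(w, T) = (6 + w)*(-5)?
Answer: 4371642/35 ≈ 1.2490e+5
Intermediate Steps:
G(w, T) = -30 - 5*w
U(f) = 4 + (f + 1/(2*f))*(f - 21/f) (U(f) = 4 + (f + 1/(f + f))*(f - 21/f) = 4 + (f + 1/(2*f))*(f - 21/f))
(-73 + U(G(1, 0)))*110 = (-73 + (-33/2 + (-30 - 5*1)² - 21/(2*(-30 - 5*1)²)))*110 = (-73 + (-33/2 + (-30 - 5)² - 21/(2*(-30 - 5)²)))*110 = (-73 + (-33/2 + (-35)² - 21/2/(-35)²))*110 = (-73 + (-33/2 + 1225 - 21/2*1/1225))*110 = (-73 + (-33/2 + 1225 - 3/350))*110 = (-73 + 211486/175)*110 = (198711/175)*110 = 4371642/35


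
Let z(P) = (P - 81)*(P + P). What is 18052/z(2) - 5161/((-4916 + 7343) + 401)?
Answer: -13170483/223412 ≈ -58.952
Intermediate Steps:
z(P) = 2*P*(-81 + P) (z(P) = (-81 + P)*(2*P) = 2*P*(-81 + P))
18052/z(2) - 5161/((-4916 + 7343) + 401) = 18052/((2*2*(-81 + 2))) - 5161/((-4916 + 7343) + 401) = 18052/((2*2*(-79))) - 5161/(2427 + 401) = 18052/(-316) - 5161/2828 = 18052*(-1/316) - 5161*1/2828 = -4513/79 - 5161/2828 = -13170483/223412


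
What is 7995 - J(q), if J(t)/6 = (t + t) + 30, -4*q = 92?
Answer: 8091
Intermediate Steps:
q = -23 (q = -1/4*92 = -23)
J(t) = 180 + 12*t (J(t) = 6*((t + t) + 30) = 6*(2*t + 30) = 6*(30 + 2*t) = 180 + 12*t)
7995 - J(q) = 7995 - (180 + 12*(-23)) = 7995 - (180 - 276) = 7995 - 1*(-96) = 7995 + 96 = 8091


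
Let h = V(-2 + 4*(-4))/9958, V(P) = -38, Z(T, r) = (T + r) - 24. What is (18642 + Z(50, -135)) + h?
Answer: 92275788/4979 ≈ 18533.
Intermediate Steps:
Z(T, r) = -24 + T + r
h = -19/4979 (h = -38/9958 = -38*1/9958 = -19/4979 ≈ -0.0038160)
(18642 + Z(50, -135)) + h = (18642 + (-24 + 50 - 135)) - 19/4979 = (18642 - 109) - 19/4979 = 18533 - 19/4979 = 92275788/4979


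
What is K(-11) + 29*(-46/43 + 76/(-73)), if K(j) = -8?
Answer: -217266/3139 ≈ -69.215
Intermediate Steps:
K(-11) + 29*(-46/43 + 76/(-73)) = -8 + 29*(-46/43 + 76/(-73)) = -8 + 29*(-46*1/43 + 76*(-1/73)) = -8 + 29*(-46/43 - 76/73) = -8 + 29*(-6626/3139) = -8 - 192154/3139 = -217266/3139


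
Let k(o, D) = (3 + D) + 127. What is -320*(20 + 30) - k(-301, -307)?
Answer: -15823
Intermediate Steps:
k(o, D) = 130 + D
-320*(20 + 30) - k(-301, -307) = -320*(20 + 30) - (130 - 307) = -320*50 - 1*(-177) = -16000 + 177 = -15823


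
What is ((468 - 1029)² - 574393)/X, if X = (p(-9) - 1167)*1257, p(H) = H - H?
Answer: 259672/1466919 ≈ 0.17702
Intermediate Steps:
p(H) = 0
X = -1466919 (X = (0 - 1167)*1257 = -1167*1257 = -1466919)
((468 - 1029)² - 574393)/X = ((468 - 1029)² - 574393)/(-1466919) = ((-561)² - 574393)*(-1/1466919) = (314721 - 574393)*(-1/1466919) = -259672*(-1/1466919) = 259672/1466919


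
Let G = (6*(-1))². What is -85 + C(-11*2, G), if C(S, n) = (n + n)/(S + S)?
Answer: -953/11 ≈ -86.636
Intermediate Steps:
G = 36 (G = (-6)² = 36)
C(S, n) = n/S (C(S, n) = (2*n)/((2*S)) = (2*n)*(1/(2*S)) = n/S)
-85 + C(-11*2, G) = -85 + 36/((-11*2)) = -85 + 36/(-22) = -85 + 36*(-1/22) = -85 - 18/11 = -953/11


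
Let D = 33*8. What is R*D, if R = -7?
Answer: -1848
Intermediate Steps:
D = 264
R*D = -7*264 = -1848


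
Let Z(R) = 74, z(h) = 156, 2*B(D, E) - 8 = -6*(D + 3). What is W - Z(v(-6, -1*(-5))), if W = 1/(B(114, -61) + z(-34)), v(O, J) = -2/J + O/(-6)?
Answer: -14135/191 ≈ -74.005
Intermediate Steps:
B(D, E) = -5 - 3*D (B(D, E) = 4 + (-6*(D + 3))/2 = 4 + (-6*(3 + D))/2 = 4 + (-18 - 6*D)/2 = 4 + (-9 - 3*D) = -5 - 3*D)
v(O, J) = -2/J - O/6 (v(O, J) = -2/J + O*(-⅙) = -2/J - O/6)
W = -1/191 (W = 1/((-5 - 3*114) + 156) = 1/((-5 - 342) + 156) = 1/(-347 + 156) = 1/(-191) = -1/191 ≈ -0.0052356)
W - Z(v(-6, -1*(-5))) = -1/191 - 1*74 = -1/191 - 74 = -14135/191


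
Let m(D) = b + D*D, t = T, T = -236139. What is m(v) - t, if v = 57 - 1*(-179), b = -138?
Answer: 291697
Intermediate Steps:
t = -236139
v = 236 (v = 57 + 179 = 236)
m(D) = -138 + D² (m(D) = -138 + D*D = -138 + D²)
m(v) - t = (-138 + 236²) - 1*(-236139) = (-138 + 55696) + 236139 = 55558 + 236139 = 291697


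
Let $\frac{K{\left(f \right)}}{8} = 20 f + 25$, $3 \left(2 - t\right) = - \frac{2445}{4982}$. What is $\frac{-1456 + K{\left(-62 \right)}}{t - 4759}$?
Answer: $\frac{55678832}{23698559} \approx 2.3495$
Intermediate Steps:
$t = \frac{10779}{4982}$ ($t = 2 - \frac{\left(-2445\right) \frac{1}{4982}}{3} = 2 - - \frac{815}{4982} = 2 + \frac{815}{4982} = \frac{10779}{4982} \approx 2.1636$)
$K{\left(f \right)} = 200 + 160 f$ ($K{\left(f \right)} = 8 \left(20 f + 25\right) = 8 \left(25 + 20 f\right) = 200 + 160 f$)
$\frac{-1456 + K{\left(-62 \right)}}{t - 4759} = \frac{-1456 + \left(200 + 160 \left(-62\right)\right)}{\frac{10779}{4982} - 4759} = \frac{-1456 + \left(200 - 9920\right)}{- \frac{23698559}{4982}} = \left(-1456 - 9720\right) \left(- \frac{4982}{23698559}\right) = \left(-11176\right) \left(- \frac{4982}{23698559}\right) = \frac{55678832}{23698559}$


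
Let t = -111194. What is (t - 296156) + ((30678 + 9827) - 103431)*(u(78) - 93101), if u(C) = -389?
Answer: 5882544390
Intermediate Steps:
(t - 296156) + ((30678 + 9827) - 103431)*(u(78) - 93101) = (-111194 - 296156) + ((30678 + 9827) - 103431)*(-389 - 93101) = -407350 + (40505 - 103431)*(-93490) = -407350 - 62926*(-93490) = -407350 + 5882951740 = 5882544390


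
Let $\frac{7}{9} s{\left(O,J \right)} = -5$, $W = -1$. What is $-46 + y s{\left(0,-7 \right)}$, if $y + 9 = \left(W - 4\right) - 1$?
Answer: $\frac{353}{7} \approx 50.429$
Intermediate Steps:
$y = -15$ ($y = -9 - 6 = -15$)
$s{\left(O,J \right)} = - \frac{45}{7}$ ($s{\left(O,J \right)} = \frac{9}{7} \left(-5\right) = - \frac{45}{7}$)
$-46 + y s{\left(0,-7 \right)} = -46 - - \frac{675}{7} = -46 + \frac{675}{7} = \frac{353}{7}$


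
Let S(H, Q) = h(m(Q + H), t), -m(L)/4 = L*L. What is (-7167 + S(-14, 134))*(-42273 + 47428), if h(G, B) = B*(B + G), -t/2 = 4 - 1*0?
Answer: 2338808035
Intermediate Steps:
m(L) = -4*L² (m(L) = -4*L*L = -4*L²)
t = -8 (t = -2*(4 - 1*0) = -2*(4 + 0) = -2*4 = -8)
S(H, Q) = 64 + 32*(H + Q)² (S(H, Q) = -8*(-8 - 4*(Q + H)²) = -8*(-8 - 4*(H + Q)²) = 64 + 32*(H + Q)²)
(-7167 + S(-14, 134))*(-42273 + 47428) = (-7167 + (64 + 32*(-14 + 134)²))*(-42273 + 47428) = (-7167 + (64 + 32*120²))*5155 = (-7167 + (64 + 32*14400))*5155 = (-7167 + (64 + 460800))*5155 = (-7167 + 460864)*5155 = 453697*5155 = 2338808035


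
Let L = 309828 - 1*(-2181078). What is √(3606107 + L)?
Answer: 13*√36077 ≈ 2469.2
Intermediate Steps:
L = 2490906 (L = 309828 + 2181078 = 2490906)
√(3606107 + L) = √(3606107 + 2490906) = √6097013 = 13*√36077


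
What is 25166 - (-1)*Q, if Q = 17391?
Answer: 42557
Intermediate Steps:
25166 - (-1)*Q = 25166 - (-1)*17391 = 25166 - 1*(-17391) = 25166 + 17391 = 42557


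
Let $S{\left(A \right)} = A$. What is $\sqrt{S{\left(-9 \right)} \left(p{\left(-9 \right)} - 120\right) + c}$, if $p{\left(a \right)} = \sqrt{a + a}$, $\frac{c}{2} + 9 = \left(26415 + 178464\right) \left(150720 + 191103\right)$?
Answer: $3 \sqrt{15562745544 - 3 i \sqrt{2}} \approx 3.7425 \cdot 10^{5} - 5.1013 \cdot 10^{-5} i$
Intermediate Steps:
$c = 140064708816$ ($c = -18 + 2 \left(26415 + 178464\right) \left(150720 + 191103\right) = -18 + 2 \cdot 204879 \cdot 341823 = -18 + 2 \cdot 70032354417 = -18 + 140064708834 = 140064708816$)
$p{\left(a \right)} = \sqrt{2} \sqrt{a}$ ($p{\left(a \right)} = \sqrt{2 a} = \sqrt{2} \sqrt{a}$)
$\sqrt{S{\left(-9 \right)} \left(p{\left(-9 \right)} - 120\right) + c} = \sqrt{- 9 \left(\sqrt{2} \sqrt{-9} - 120\right) + 140064708816} = \sqrt{- 9 \left(\sqrt{2} \cdot 3 i - 120\right) + 140064708816} = \sqrt{- 9 \left(3 i \sqrt{2} - 120\right) + 140064708816} = \sqrt{- 9 \left(-120 + 3 i \sqrt{2}\right) + 140064708816} = \sqrt{\left(1080 - 27 i \sqrt{2}\right) + 140064708816} = \sqrt{140064709896 - 27 i \sqrt{2}}$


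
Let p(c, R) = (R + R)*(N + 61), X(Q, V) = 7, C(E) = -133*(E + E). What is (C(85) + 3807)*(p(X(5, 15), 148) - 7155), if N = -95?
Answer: 323768857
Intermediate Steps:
C(E) = -266*E
p(c, R) = -68*R (p(c, R) = (R + R)*(-95 + 61) = (2*R)*(-34) = -68*R)
(C(85) + 3807)*(p(X(5, 15), 148) - 7155) = (-266*85 + 3807)*(-68*148 - 7155) = (-22610 + 3807)*(-10064 - 7155) = -18803*(-17219) = 323768857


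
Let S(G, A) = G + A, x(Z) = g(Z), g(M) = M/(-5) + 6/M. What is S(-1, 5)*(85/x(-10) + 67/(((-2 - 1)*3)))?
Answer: 13424/63 ≈ 213.08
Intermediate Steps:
g(M) = 6/M - M/5 (g(M) = M*(-⅕) + 6/M = -M/5 + 6/M = 6/M - M/5)
x(Z) = 6/Z - Z/5
S(G, A) = A + G
S(-1, 5)*(85/x(-10) + 67/(((-2 - 1)*3))) = (5 - 1)*(85/(6/(-10) - ⅕*(-10)) + 67/(((-2 - 1)*3))) = 4*(85/(6*(-⅒) + 2) + 67/((-3*3))) = 4*(85/(-⅗ + 2) + 67/(-9)) = 4*(85/(7/5) + 67*(-⅑)) = 4*(85*(5/7) - 67/9) = 4*(425/7 - 67/9) = 4*(3356/63) = 13424/63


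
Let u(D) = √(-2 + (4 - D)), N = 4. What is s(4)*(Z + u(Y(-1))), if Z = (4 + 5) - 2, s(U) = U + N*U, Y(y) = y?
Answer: 140 + 20*√3 ≈ 174.64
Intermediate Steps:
s(U) = 5*U (s(U) = U + 4*U = 5*U)
Z = 7 (Z = 9 - 2 = 7)
u(D) = √(2 - D)
s(4)*(Z + u(Y(-1))) = (5*4)*(7 + √(2 - 1*(-1))) = 20*(7 + √(2 + 1)) = 20*(7 + √3) = 140 + 20*√3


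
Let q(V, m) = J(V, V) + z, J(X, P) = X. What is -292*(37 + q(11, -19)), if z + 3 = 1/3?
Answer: -39712/3 ≈ -13237.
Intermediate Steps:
z = -8/3 (z = -3 + 1/3 = -3 + ⅓ = -8/3 ≈ -2.6667)
q(V, m) = -8/3 + V (q(V, m) = V - 8/3 = -8/3 + V)
-292*(37 + q(11, -19)) = -292*(37 + (-8/3 + 11)) = -292*(37 + 25/3) = -292*136/3 = -39712/3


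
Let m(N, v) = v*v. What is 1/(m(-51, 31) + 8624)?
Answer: 1/9585 ≈ 0.00010433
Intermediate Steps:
m(N, v) = v²
1/(m(-51, 31) + 8624) = 1/(31² + 8624) = 1/(961 + 8624) = 1/9585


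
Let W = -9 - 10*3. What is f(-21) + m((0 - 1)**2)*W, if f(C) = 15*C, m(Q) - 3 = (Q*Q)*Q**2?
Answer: -471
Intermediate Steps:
m(Q) = 3 + Q**4 (m(Q) = 3 + (Q*Q)*Q**2 = 3 + Q**2*Q**2 = 3 + Q**4)
W = -39 (W = -9 - 30 = -39)
f(-21) + m((0 - 1)**2)*W = 15*(-21) + (3 + ((0 - 1)**2)**4)*(-39) = -315 + (3 + ((-1)**2)**4)*(-39) = -315 + (3 + 1**4)*(-39) = -315 + (3 + 1)*(-39) = -315 + 4*(-39) = -315 - 156 = -471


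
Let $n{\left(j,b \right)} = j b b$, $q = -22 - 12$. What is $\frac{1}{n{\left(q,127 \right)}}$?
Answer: $- \frac{1}{548386} \approx -1.8235 \cdot 10^{-6}$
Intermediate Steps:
$q = -34$ ($q = -22 - 12 = -34$)
$n{\left(j,b \right)} = j b^{2}$ ($n{\left(j,b \right)} = b j b = j b^{2}$)
$\frac{1}{n{\left(q,127 \right)}} = \frac{1}{\left(-34\right) 127^{2}} = \frac{1}{\left(-34\right) 16129} = \frac{1}{-548386} = - \frac{1}{548386}$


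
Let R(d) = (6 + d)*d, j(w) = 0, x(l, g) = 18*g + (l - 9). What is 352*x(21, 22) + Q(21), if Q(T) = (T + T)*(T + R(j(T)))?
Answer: 144498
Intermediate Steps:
x(l, g) = -9 + l + 18*g (x(l, g) = 18*g + (-9 + l) = -9 + l + 18*g)
R(d) = d*(6 + d)
Q(T) = 2*T² (Q(T) = (T + T)*(T + 0*(6 + 0)) = (2*T)*(T + 0*6) = (2*T)*(T + 0) = (2*T)*T = 2*T²)
352*x(21, 22) + Q(21) = 352*(-9 + 21 + 18*22) + 2*21² = 352*(-9 + 21 + 396) + 2*441 = 352*408 + 882 = 143616 + 882 = 144498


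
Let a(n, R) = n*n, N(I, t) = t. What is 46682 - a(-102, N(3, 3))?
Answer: 36278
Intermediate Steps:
a(n, R) = n²
46682 - a(-102, N(3, 3)) = 46682 - 1*(-102)² = 46682 - 1*10404 = 46682 - 10404 = 36278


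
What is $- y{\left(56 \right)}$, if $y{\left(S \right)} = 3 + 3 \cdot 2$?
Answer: $-9$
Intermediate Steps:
$y{\left(S \right)} = 9$ ($y{\left(S \right)} = 3 + 6 = 9$)
$- y{\left(56 \right)} = \left(-1\right) 9 = -9$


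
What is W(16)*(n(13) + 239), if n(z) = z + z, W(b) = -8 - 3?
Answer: -2915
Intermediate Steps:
W(b) = -11
n(z) = 2*z
W(16)*(n(13) + 239) = -11*(2*13 + 239) = -11*(26 + 239) = -11*265 = -2915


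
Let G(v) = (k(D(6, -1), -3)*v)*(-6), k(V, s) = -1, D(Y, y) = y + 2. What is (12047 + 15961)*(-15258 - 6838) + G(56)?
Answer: -618864432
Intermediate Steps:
D(Y, y) = 2 + y
G(v) = 6*v (G(v) = -v*(-6) = 6*v)
(12047 + 15961)*(-15258 - 6838) + G(56) = (12047 + 15961)*(-15258 - 6838) + 6*56 = 28008*(-22096) + 336 = -618864768 + 336 = -618864432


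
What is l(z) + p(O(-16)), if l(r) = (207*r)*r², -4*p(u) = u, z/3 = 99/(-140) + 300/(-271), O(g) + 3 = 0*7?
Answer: -1822379108794625721/54612490184000 ≈ -33369.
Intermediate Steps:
O(g) = -3 (O(g) = -3 + 0*7 = -3 + 0 = -3)
z = -206487/37940 (z = 3*(99/(-140) + 300/(-271)) = 3*(99*(-1/140) + 300*(-1/271)) = 3*(-99/140 - 300/271) = 3*(-68829/37940) = -206487/37940 ≈ -5.4425)
p(u) = -u/4
l(r) = 207*r³
l(z) + p(O(-16)) = 207*(-206487/37940)³ - ¼*(-3) = 207*(-8803961681943303/54612490184000) + ¾ = -1822420068162263721/54612490184000 + ¾ = -1822379108794625721/54612490184000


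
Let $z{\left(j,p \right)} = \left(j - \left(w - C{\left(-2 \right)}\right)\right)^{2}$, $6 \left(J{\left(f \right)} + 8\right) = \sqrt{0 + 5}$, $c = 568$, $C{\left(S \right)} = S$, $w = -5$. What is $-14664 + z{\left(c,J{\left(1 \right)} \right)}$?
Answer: $311377$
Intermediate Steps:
$J{\left(f \right)} = -8 + \frac{\sqrt{5}}{6}$ ($J{\left(f \right)} = -8 + \frac{\sqrt{0 + 5}}{6} = -8 + \frac{\sqrt{5}}{6}$)
$z{\left(j,p \right)} = \left(3 + j\right)^{2}$ ($z{\left(j,p \right)} = \left(j - -3\right)^{2} = \left(j + \left(-2 + 5\right)\right)^{2} = \left(j + 3\right)^{2} = \left(3 + j\right)^{2}$)
$-14664 + z{\left(c,J{\left(1 \right)} \right)} = -14664 + \left(3 + 568\right)^{2} = -14664 + 571^{2} = -14664 + 326041 = 311377$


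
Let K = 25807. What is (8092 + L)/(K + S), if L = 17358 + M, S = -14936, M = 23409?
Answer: 48859/10871 ≈ 4.4944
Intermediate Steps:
L = 40767 (L = 17358 + 23409 = 40767)
(8092 + L)/(K + S) = (8092 + 40767)/(25807 - 14936) = 48859/10871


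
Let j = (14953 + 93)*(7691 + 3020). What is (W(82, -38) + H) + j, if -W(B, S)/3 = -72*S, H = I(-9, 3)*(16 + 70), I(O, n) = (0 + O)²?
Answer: 161156464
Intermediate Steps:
I(O, n) = O²
j = 161157706 (j = 15046*10711 = 161157706)
H = 6966 (H = (-9)²*(16 + 70) = 81*86 = 6966)
W(B, S) = 216*S (W(B, S) = -(-216)*S = 216*S)
(W(82, -38) + H) + j = (216*(-38) + 6966) + 161157706 = (-8208 + 6966) + 161157706 = -1242 + 161157706 = 161156464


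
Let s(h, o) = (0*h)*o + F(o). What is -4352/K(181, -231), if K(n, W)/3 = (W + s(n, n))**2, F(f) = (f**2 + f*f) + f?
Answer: -17/50233392 ≈ -3.3842e-7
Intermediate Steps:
F(f) = f + 2*f**2 (F(f) = (f**2 + f**2) + f = 2*f**2 + f = f + 2*f**2)
s(h, o) = o*(1 + 2*o) (s(h, o) = (0*h)*o + o*(1 + 2*o) = 0*o + o*(1 + 2*o) = 0 + o*(1 + 2*o) = o*(1 + 2*o))
K(n, W) = 3*(W + n*(1 + 2*n))**2
-4352/K(181, -231) = -4352*1/(3*(-231 + 181*(1 + 2*181))**2) = -4352*1/(3*(-231 + 181*(1 + 362))**2) = -4352*1/(3*(-231 + 181*363)**2) = -4352*1/(3*(-231 + 65703)**2) = -4352/(3*65472**2) = -4352/(3*4286582784) = -4352/12859748352 = -4352*1/12859748352 = -17/50233392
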